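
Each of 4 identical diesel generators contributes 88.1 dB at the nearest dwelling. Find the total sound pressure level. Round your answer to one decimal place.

L_total = L₁ + 10·log₁₀ N for N identical incoherent sources.
L_total = 88.1 + 10·log₁₀(4) = 88.1 + 6.021 = 94.12 dB.

94.1 dB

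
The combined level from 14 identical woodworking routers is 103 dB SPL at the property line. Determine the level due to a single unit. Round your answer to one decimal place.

For N identical incoherent sources L_total = L₁ + 10·log₁₀ N, so L₁ = 103 − 10·log₁₀(14) = 103 − 11.461.

91.5 dB SPL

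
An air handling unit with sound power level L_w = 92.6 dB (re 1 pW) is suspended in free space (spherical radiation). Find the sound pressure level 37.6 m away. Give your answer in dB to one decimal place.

50.1 dB

L_p = L_w − 10·log₁₀(4π·r²) with r = 37.6 m.
4π·r² = 1.777e+04 m², 10·log₁₀ of that is 42.496 dB.
L_p = 92.6 − 42.496 = 50.10 dB.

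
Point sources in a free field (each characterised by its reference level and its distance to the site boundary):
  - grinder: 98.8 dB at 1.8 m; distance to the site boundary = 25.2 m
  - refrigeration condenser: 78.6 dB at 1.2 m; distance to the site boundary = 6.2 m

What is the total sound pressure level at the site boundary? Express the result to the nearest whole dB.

76 dB

Apply inverse-square spreading to bring every level to the receiver, then sum 10^(L/10).
grinder: 98.8 − 20·log₁₀(25.2/1.8) = 98.8 − 22.92 = 75.88 dB.
refrigeration condenser: 78.6 − 20·log₁₀(6.2/1.2) = 78.6 − 14.26 = 64.34 dB.
Σ 10^(L/10) = 4.142e+07 → L_total = 10·log₁₀(4.142e+07) = 76.17 dB.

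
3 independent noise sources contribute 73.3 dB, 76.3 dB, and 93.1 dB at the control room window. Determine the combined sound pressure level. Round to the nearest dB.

Incoherent sources combine by intensity addition: L_total = 10·log₁₀(Σ 10^(L_i/10)).
Σ 10^(L/10) = 10^(73.3/10) + 10^(76.3/10) + 10^(93.1/10) = 2.106e+09.
L_total = 10·log₁₀(2.106e+09) = 93.23 dB.

93 dB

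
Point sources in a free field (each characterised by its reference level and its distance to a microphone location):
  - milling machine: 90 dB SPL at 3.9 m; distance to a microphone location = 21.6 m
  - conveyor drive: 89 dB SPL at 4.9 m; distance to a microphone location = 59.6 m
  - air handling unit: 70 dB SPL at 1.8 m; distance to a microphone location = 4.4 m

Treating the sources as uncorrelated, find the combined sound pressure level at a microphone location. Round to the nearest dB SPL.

76 dB SPL

Propagate each source to the receiver with L = L_ref − 20·log₁₀(r/r_ref), then add intensities.
milling machine: 90 − 20·log₁₀(21.6/3.9) = 90 − 14.87 = 75.13 dB SPL.
conveyor drive: 89 − 20·log₁₀(59.6/4.9) = 89 − 21.70 = 67.30 dB SPL.
air handling unit: 70 − 20·log₁₀(4.4/1.8) = 70 − 7.76 = 62.24 dB SPL.
Σ 10^(L/10) = 3.964e+07 → L_total = 10·log₁₀(3.964e+07) = 75.98 dB SPL.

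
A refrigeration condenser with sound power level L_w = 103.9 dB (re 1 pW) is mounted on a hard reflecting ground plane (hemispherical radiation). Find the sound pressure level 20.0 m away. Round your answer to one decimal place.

69.9 dB

L_p = L_w − 10·log₁₀(2π·r²) with r = 20.0 m.
2π·r² = 2513 m², 10·log₁₀ of that is 34.002 dB.
L_p = 103.9 − 34.002 = 69.90 dB.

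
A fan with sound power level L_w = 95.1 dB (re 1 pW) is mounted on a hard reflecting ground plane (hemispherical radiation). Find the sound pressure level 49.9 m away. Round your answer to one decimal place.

53.2 dB

Free-field hemispherical radiation: L_p = L_w − 10·log₁₀(2π·r²), r = 49.9 m.
2π·r² = 1.565e+04 m², 10·log₁₀ of that is 41.944 dB.
L_p = 95.1 − 41.944 = 53.16 dB.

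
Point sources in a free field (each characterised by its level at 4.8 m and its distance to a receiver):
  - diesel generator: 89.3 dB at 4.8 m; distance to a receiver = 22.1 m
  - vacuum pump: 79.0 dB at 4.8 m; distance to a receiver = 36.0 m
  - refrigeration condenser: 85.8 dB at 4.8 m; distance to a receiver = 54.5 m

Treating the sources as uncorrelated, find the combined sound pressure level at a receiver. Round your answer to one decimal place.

First find each source's level at the receiver (point-source: −20·log₁₀(r/r_ref)), then combine on an intensity basis.
diesel generator: 89.3 − 20·log₁₀(22.1/4.8) = 89.3 − 13.26 = 76.04 dB.
vacuum pump: 79.0 − 20·log₁₀(36.0/4.8) = 79.0 − 17.50 = 61.50 dB.
refrigeration condenser: 85.8 − 20·log₁₀(54.5/4.8) = 85.8 − 21.10 = 64.70 dB.
Σ 10^(L/10) = 4.451e+07 → L_total = 10·log₁₀(4.451e+07) = 76.48 dB.

76.5 dB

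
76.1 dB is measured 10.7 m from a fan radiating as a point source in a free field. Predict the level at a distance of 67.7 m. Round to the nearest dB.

60 dB

Spherical spreading from a point source gives a 20·log₁₀(r₂/r₁) drop.
L₂ = 76.1 − 20·log₁₀(67.7/10.7) = 76.1 − 16.024 = 60.08 dB.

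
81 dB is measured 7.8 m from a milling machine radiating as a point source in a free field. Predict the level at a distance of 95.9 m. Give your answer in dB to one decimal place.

Spherical spreading from a point source gives a 20·log₁₀(r₂/r₁) drop.
L₂ = 81 − 20·log₁₀(95.9/7.8) = 81 − 21.794 = 59.21 dB.

59.2 dB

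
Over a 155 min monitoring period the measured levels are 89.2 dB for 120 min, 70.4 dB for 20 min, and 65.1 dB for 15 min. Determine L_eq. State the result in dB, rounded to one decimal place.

Weight each interval's intensity by its duration and average over T = 155 min:
Σ tᵢ·10^(Lᵢ/10) = 120·10^(89.2/10) + 20·10^(70.4/10) + 15·10^(65.1/10) = 1.001e+11.
L_eq = 10·log₁₀(1.001e+11/155) = 88.10 dB.

88.1 dB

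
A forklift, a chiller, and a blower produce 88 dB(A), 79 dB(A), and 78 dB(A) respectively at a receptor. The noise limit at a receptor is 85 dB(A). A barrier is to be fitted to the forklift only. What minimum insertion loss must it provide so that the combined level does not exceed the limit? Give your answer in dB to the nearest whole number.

The untreated sources together contribute 10^(79/10) + 10^(78/10) = 1.425e+08, i.e. 81.54 dB(A).
The limit corresponds to 10^(85/10) = 3.162e+08; subtracting the fixed part leaves 1.737e+08 for the forklift, i.e. 82.40 dB(A).
So the forklift must be reduced from 88 to 82.40 dB(A): IL = 5.60 dB.

6 dB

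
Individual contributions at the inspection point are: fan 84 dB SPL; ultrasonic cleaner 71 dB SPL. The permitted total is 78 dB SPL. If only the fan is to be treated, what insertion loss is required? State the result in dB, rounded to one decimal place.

7.0 dB

Everything except the fan sums to 10^(71/10) = 1.259e+07 in linear terms, 71.00 dB SPL.
The limit corresponds to 10^(78/10) = 6.310e+07; subtracting the fixed part leaves 5.051e+07 for the fan, i.e. 77.03 dB SPL.
Required insertion loss = 84 − 77.03 = 6.97 dB.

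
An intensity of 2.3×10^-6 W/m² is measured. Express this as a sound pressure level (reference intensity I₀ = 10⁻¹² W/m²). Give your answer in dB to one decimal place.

63.6 dB

Dividing by I₀ shifts the exponent by 12: I/I₀ = 2.3×10^6.
L = 10·(0.3617 + 6) = 63.62 dB.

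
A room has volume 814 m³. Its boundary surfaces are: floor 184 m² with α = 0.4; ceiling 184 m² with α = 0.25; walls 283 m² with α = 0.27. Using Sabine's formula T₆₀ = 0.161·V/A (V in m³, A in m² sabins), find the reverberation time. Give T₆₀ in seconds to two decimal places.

0.67 s

A = Σ Sᵢαᵢ = 184·0.4 + 184·0.25 + 283·0.27 = 196.01 m².
T₆₀ = 0.161·V/A = 0.161·814/196.01 = 0.669 s.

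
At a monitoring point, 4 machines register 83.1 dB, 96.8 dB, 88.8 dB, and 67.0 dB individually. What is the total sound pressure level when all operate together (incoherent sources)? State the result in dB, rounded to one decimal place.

97.6 dB

Incoherent sources combine by intensity addition: L_total = 10·log₁₀(Σ 10^(L_i/10)).
Σ 10^(L/10) = 10^(83.1/10) + 10^(96.8/10) + 10^(88.8/10) + 10^(67.0/10) = 5.754e+09.
L_total = 10·log₁₀(5.754e+09) = 97.60 dB.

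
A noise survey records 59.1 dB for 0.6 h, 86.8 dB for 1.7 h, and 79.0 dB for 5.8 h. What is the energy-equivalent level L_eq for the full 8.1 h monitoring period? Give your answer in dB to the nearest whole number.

Weight each interval's intensity by its duration and average over T = 8.1 h:
Σ tᵢ·10^(Lᵢ/10) = 0.6·10^(59.1/10) + 1.7·10^(86.8/10) + 5.8·10^(79.0/10) = 1.275e+09.
L_eq = 10·log₁₀(1.275e+09/8.1) = 81.97 dB.

82 dB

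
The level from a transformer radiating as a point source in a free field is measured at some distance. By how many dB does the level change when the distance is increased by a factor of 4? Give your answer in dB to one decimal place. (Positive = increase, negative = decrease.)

-12.0 dB

A point source loses 6 dB per doubling of distance; generally ΔL = −20·log₁₀(r₂/r₁).
ΔL = −20·log₁₀(4) = -12.04 dB.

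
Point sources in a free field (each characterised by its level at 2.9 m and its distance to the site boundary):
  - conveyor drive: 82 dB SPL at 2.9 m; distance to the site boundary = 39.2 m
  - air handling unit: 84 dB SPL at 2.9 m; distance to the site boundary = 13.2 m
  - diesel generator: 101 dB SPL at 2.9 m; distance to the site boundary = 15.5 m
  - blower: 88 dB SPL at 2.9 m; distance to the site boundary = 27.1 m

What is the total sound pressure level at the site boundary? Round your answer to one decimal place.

86.6 dB SPL

Apply inverse-square spreading to bring every level to the receiver, then sum 10^(L/10).
conveyor drive: 82 − 20·log₁₀(39.2/2.9) = 82 − 22.62 = 59.38 dB SPL.
air handling unit: 84 − 20·log₁₀(13.2/2.9) = 84 − 13.16 = 70.84 dB SPL.
diesel generator: 101 − 20·log₁₀(15.5/2.9) = 101 − 14.56 = 86.44 dB SPL.
blower: 88 − 20·log₁₀(27.1/2.9) = 88 − 19.41 = 68.59 dB SPL.
Σ 10^(L/10) = 4.609e+08 → L_total = 10·log₁₀(4.609e+08) = 86.64 dB SPL.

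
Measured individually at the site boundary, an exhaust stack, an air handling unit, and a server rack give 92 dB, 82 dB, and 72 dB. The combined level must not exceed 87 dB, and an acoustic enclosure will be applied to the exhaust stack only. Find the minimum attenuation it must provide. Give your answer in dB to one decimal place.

6.9 dB

Fixed contribution from the other sources: Σ 10^(L/10) = 10^(82/10) + 10^(72/10) = 1.743e+08 (82.41 dB).
The limit corresponds to 10^(87/10) = 5.012e+08; subtracting the fixed part leaves 3.268e+08 for the exhaust stack, i.e. 85.14 dB.
So the exhaust stack must be reduced from 92 to 85.14 dB: IL = 6.86 dB.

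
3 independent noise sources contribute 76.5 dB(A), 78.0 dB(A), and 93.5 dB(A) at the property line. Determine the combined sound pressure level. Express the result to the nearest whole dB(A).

94 dB(A)

For uncorrelated sources the intensities add, so convert each level to linear form, sum, and take 10·log₁₀ of the total.
Σ 10^(L/10) = 10^(76.5/10) + 10^(78.0/10) + 10^(93.5/10) = 2.346e+09.
L_total = 10·log₁₀(2.346e+09) = 93.70 dB(A).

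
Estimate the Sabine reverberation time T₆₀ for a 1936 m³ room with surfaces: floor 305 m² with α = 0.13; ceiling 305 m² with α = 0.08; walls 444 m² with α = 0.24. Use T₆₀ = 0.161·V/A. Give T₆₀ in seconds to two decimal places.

Summing Sᵢαᵢ: 305·0.13 + 305·0.08 + 444·0.24 = 170.61 m².
T₆₀ = 0.161 × 1936 / 170.61 = 1.827 s.

1.83 s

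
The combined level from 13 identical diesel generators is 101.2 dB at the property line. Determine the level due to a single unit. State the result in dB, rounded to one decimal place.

90.1 dB

For N identical incoherent sources L_total = L₁ + 10·log₁₀ N, so L₁ = 101.2 − 10·log₁₀(13) = 101.2 − 11.139.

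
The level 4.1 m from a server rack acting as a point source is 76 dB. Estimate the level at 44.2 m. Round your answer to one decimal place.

55.3 dB

Point-source attenuation: ΔL = 20·log₁₀(r₂/r₁) = 20·log₁₀(44.2/4.1) = 20.653 dB.
L₂ = 76 − 20·log₁₀(44.2/4.1) = 76 − 20.653 = 55.35 dB.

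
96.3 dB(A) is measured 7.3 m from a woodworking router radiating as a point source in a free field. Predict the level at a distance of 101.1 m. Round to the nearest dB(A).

For a point source, L₂ = L₁ − 20·log₁₀(r₂/r₁).
L₂ = 96.3 − 20·log₁₀(101.1/7.3) = 96.3 − 22.829 = 73.47 dB(A).

73 dB(A)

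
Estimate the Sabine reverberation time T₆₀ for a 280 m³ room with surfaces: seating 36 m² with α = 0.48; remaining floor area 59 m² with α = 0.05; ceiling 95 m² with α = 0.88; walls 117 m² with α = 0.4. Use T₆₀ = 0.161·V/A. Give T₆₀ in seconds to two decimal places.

0.30 s

Total absorption A = 36·0.48 + 59·0.05 + 95·0.88 + 117·0.4 = 150.63 m² sabins.
T₆₀ = 0.161 × 280 / 150.63 = 0.299 s.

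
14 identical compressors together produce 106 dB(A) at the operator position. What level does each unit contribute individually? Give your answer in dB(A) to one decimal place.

Dividing the total intensity by 14 lowers the level by 10·log₁₀ 14 = 11.461 dB: L₁ = 106 − 11.461.

94.5 dB(A)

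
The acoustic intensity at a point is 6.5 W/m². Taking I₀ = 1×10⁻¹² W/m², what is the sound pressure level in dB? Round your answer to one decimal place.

L = 10·log₁₀(I/I₀) = 10·log₁₀(6.5/10⁻¹²) = 10·log₁₀(6.5×10^12).
L = 10·(0.8129 + 12) = 128.13 dB.

128.1 dB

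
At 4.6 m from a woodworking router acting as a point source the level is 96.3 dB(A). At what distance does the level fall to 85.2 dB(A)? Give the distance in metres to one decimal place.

For a point source L₁ − L₂ = 20·log₁₀(r₂/r₁), so r₂ = r₁·10^((L₁−L₂)/20).
r₂ = 4.6·10^((96.3−85.2)/20) = 4.6·10^(11.1/20) = 16.51 m.

16.5 m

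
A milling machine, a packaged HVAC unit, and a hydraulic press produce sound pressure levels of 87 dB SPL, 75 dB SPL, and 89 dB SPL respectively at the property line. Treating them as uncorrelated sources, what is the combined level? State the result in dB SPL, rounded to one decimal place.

Incoherent sources combine by intensity addition: L_total = 10·log₁₀(Σ 10^(L_i/10)).
Σ 10^(L/10) = 10^(87/10) + 10^(75/10) + 10^(89/10) = 1.327e+09.
L_total = 10·log₁₀(1.327e+09) = 91.23 dB SPL.

91.2 dB SPL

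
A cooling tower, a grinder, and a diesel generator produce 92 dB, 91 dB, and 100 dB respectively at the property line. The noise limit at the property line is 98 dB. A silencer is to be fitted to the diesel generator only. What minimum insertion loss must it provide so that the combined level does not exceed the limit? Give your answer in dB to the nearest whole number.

Everything except the diesel generator sums to 10^(92/10) + 10^(91/10) = 2.844e+09 in linear terms, 94.54 dB.
To meet 98 dB overall, the treated diesel generator may contribute at most 10^(98/10) − 2.844e+09 = 3.466e+09, i.e. 95.40 dB.
So the diesel generator must be reduced from 100 to 95.40 dB: IL = 4.60 dB.

5 dB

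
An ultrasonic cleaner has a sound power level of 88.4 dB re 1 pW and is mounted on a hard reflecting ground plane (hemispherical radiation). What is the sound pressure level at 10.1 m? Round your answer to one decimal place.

L_p = L_w − 10·log₁₀(2π·r²) with r = 10.1 m.
2π·r² = 640.9 m², 10·log₁₀ of that is 28.068 dB.
L_p = 88.4 − 28.068 = 60.33 dB.

60.3 dB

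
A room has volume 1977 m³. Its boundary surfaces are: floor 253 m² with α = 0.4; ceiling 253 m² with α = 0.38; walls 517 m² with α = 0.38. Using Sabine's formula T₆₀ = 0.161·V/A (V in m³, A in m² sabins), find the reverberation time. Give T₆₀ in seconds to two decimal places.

Total absorption A = 253·0.4 + 253·0.38 + 517·0.38 = 393.80 m² sabins.
T₆₀ = 0.161 × 1977 / 393.80 = 0.808 s.

0.81 s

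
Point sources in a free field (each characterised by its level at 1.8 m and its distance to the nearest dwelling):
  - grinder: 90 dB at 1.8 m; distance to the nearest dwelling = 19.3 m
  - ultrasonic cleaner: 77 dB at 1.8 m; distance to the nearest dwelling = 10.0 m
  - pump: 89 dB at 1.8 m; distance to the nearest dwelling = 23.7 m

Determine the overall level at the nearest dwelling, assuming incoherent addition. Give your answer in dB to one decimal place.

71.7 dB

Apply inverse-square spreading to bring every level to the receiver, then sum 10^(L/10).
grinder: 90 − 20·log₁₀(19.3/1.8) = 90 − 20.61 = 69.39 dB.
ultrasonic cleaner: 77 − 20·log₁₀(10.0/1.8) = 77 − 14.89 = 62.11 dB.
pump: 89 − 20·log₁₀(23.7/1.8) = 89 − 22.39 = 66.61 dB.
Σ 10^(L/10) = 1.490e+07 → L_total = 10·log₁₀(1.490e+07) = 71.73 dB.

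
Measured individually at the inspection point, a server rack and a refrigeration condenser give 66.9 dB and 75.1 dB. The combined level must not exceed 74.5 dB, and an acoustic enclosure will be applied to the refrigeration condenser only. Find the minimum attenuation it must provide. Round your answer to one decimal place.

1.4 dB

Everything except the refrigeration condenser sums to 10^(66.9/10) = 4.898e+06 in linear terms, 66.90 dB.
To meet 74.5 dB overall, the treated refrigeration condenser may contribute at most 10^(74.5/10) − 4.898e+06 = 2.329e+07, i.e. 73.67 dB.
Required insertion loss = 75.1 − 73.67 = 1.43 dB.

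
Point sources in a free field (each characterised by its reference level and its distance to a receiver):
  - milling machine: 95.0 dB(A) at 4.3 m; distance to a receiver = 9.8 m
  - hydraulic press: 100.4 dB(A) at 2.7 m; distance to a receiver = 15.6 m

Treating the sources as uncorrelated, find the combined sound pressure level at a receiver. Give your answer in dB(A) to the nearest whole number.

Apply inverse-square spreading to bring every level to the receiver, then sum 10^(L/10).
milling machine: 95.0 − 20·log₁₀(9.8/4.3) = 95.0 − 7.16 = 87.84 dB(A).
hydraulic press: 100.4 − 20·log₁₀(15.6/2.7) = 100.4 − 15.24 = 85.16 dB(A).
Σ 10^(L/10) = 9.373e+08 → L_total = 10·log₁₀(9.373e+08) = 89.72 dB(A).

90 dB(A)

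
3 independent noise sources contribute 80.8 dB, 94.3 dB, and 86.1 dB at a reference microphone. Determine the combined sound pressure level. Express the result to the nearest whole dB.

95 dB

For uncorrelated sources the intensities add, so convert each level to linear form, sum, and take 10·log₁₀ of the total.
Σ 10^(L/10) = 10^(80.8/10) + 10^(94.3/10) + 10^(86.1/10) = 3.219e+09.
L_total = 10·log₁₀(3.219e+09) = 95.08 dB.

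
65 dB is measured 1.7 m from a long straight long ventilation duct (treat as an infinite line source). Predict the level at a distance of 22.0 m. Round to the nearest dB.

54 dB

Cylindrical spreading from a line source gives a 10·log₁₀(r₂/r₁) drop.
L₂ = 65 − 10·log₁₀(22.0/1.7) = 65 − 11.120 = 53.88 dB.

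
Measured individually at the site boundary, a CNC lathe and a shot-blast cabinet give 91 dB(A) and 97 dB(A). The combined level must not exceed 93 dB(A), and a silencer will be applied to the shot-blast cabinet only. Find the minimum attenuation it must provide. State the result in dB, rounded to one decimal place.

8.3 dB

Everything except the shot-blast cabinet sums to 10^(91/10) = 1.259e+09 in linear terms, 91.00 dB(A).
To meet 93 dB(A) overall, the treated shot-blast cabinet may contribute at most 10^(93/10) − 1.259e+09 = 7.363e+08, i.e. 88.67 dB(A).
So the shot-blast cabinet must be reduced from 97 to 88.67 dB(A): IL = 8.33 dB.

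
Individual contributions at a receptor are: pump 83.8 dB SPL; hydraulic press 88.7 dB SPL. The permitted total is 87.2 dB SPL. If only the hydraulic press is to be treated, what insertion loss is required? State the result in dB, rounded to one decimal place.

The untreated sources together contribute 10^(83.8/10) = 2.399e+08, i.e. 83.80 dB SPL.
The limit corresponds to 10^(87.2/10) = 5.248e+08; subtracting the fixed part leaves 2.849e+08 for the hydraulic press, i.e. 84.55 dB SPL.
So the hydraulic press must be reduced from 88.7 to 84.55 dB SPL: IL = 4.15 dB.

4.2 dB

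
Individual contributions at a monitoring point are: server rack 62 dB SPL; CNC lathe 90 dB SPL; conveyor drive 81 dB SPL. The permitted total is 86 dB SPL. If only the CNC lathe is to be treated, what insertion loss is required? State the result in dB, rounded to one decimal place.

5.7 dB

Fixed contribution from the other sources: Σ 10^(L/10) = 10^(62/10) + 10^(81/10) = 1.275e+08 (81.05 dB SPL).
The limit corresponds to 10^(86/10) = 3.981e+08; subtracting the fixed part leaves 2.706e+08 for the CNC lathe, i.e. 84.32 dB SPL.
Required insertion loss = 90 − 84.32 = 5.68 dB.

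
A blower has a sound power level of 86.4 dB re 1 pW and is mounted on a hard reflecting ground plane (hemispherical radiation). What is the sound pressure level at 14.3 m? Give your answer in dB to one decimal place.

L_p = L_w − 10·log₁₀(2π·r²) with r = 14.3 m.
2π·r² = 1285 m², 10·log₁₀ of that is 31.089 dB.
L_p = 86.4 − 31.089 = 55.31 dB.

55.3 dB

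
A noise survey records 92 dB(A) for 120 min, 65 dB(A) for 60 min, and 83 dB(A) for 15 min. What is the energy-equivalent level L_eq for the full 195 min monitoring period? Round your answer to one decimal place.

90.0 dB(A)

The energy average is taken in the linear domain: L_eq = 10·log₁₀[(Σ tᵢ·10^(Lᵢ/10))/T], T = 195 min.
Σ tᵢ·10^(Lᵢ/10) = 120·10^(92/10) + 60·10^(65/10) + 15·10^(83/10) = 1.934e+11.
L_eq = 10·log₁₀(1.934e+11/195) = 89.96 dB(A).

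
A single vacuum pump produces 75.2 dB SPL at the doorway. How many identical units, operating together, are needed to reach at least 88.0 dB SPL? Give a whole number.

The shortfall is 88.0 − 75.2 = 12.8 dB, and N units add 10·log₁₀ N, so need 10·log₁₀ N ≥ 12.8.
N ≥ 10^(12.8/10) = 19.055, so N = 20.

20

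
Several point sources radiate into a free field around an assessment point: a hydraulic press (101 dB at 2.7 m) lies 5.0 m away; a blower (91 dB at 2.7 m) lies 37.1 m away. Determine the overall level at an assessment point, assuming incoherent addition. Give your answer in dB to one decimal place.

95.7 dB

First find each source's level at the receiver (point-source: −20·log₁₀(r/r_ref)), then combine on an intensity basis.
hydraulic press: 101 − 20·log₁₀(5.0/2.7) = 101 − 5.35 = 95.65 dB.
blower: 91 − 20·log₁₀(37.1/2.7) = 91 − 22.76 = 68.24 dB.
Σ 10^(L/10) = 3.678e+09 → L_total = 10·log₁₀(3.678e+09) = 95.66 dB.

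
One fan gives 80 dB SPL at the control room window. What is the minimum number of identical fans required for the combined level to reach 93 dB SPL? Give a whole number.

The shortfall is 93 − 80 = 13.0 dB, and N units add 10·log₁₀ N, so need 10·log₁₀ N ≥ 13.0.
N ≥ 10^(13.0/10) = 19.953, so N = 20.

20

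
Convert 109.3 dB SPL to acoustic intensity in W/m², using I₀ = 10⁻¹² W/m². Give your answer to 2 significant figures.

I = I₀·10^(L/10) = 10⁻¹² × 10^(109.3/10) = 10^(-1.070).

0.085 W/m²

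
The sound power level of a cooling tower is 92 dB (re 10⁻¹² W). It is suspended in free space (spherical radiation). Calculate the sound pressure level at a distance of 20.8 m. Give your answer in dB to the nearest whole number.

55 dB

The power spreads over a sphere of area 4π·r², so L_p = L_w − 10·log₁₀(4π·r²).
4π·r² = 5437 m², 10·log₁₀ of that is 37.353 dB.
L_p = 92 − 37.353 = 54.65 dB.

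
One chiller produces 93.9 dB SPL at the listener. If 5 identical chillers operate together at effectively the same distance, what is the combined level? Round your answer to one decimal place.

100.9 dB SPL

With 5 equal, uncorrelated contributions the intensity is 5× that of one unit, giving a rise of 10·log₁₀ 5.
L_total = 93.9 + 10·log₁₀(5) = 93.9 + 6.990 = 100.89 dB SPL.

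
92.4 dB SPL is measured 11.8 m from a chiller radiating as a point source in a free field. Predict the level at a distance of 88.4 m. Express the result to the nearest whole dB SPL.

For a point source, L₂ = L₁ − 20·log₁₀(r₂/r₁).
L₂ = 92.4 − 20·log₁₀(88.4/11.8) = 92.4 − 17.491 = 74.91 dB SPL.

75 dB SPL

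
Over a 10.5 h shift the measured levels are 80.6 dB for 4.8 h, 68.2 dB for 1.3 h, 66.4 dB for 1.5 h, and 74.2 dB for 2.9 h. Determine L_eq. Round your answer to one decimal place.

L_eq = 10·log₁₀[(1/T)·Σ tᵢ·10^(Lᵢ/10)] with T = 10.5 h.
Σ tᵢ·10^(Lᵢ/10) = 4.8·10^(80.6/10) + 1.3·10^(68.2/10) + 1.5·10^(66.4/10) + 2.9·10^(74.2/10) = 6.425e+08.
L_eq = 10·log₁₀(6.425e+08/10.5) = 77.87 dB.

77.9 dB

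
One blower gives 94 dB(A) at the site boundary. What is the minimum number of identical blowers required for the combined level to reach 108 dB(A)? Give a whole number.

N identical sources give L₁ + 10·log₁₀ N, so require 10·log₁₀ N ≥ 108 − 94 = 14.0 dB.
N ≥ 10^(14.0/10) = 25.119, so N = 26.

26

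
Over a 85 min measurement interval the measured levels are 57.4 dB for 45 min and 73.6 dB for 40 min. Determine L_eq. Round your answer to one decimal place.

Weight each interval's intensity by its duration and average over T = 85 min:
Σ tᵢ·10^(Lᵢ/10) = 45·10^(57.4/10) + 40·10^(73.6/10) = 9.411e+08.
L_eq = 10·log₁₀(9.411e+08/85) = 70.44 dB.

70.4 dB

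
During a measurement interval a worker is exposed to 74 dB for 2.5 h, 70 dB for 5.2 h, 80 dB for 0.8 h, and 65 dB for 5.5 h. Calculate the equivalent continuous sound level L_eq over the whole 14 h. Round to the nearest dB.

72 dB

L_eq = 10·log₁₀[(1/T)·Σ tᵢ·10^(Lᵢ/10)] with T = 14 h.
Σ tᵢ·10^(Lᵢ/10) = 2.5·10^(74/10) + 5.2·10^(70/10) + 0.8·10^(80/10) + 5.5·10^(65/10) = 2.122e+08.
L_eq = 10·log₁₀(2.122e+08/14) = 71.81 dB.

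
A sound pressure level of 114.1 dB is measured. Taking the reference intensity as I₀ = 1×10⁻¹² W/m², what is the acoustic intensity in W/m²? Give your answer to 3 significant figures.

I = I₀·10^(L/10) = 10⁻¹² × 10^(114.1/10) = 10^(-0.590).

0.257 W/m²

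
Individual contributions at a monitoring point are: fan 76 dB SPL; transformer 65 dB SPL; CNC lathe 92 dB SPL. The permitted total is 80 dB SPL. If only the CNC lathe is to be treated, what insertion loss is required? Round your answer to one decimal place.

Fixed contribution from the other sources: Σ 10^(L/10) = 10^(76/10) + 10^(65/10) = 4.297e+07 (76.33 dB SPL).
The limit corresponds to 10^(80/10) = 1.000e+08; subtracting the fixed part leaves 5.703e+07 for the CNC lathe, i.e. 77.56 dB SPL.
So the CNC lathe must be reduced from 92 to 77.56 dB SPL: IL = 14.44 dB.

14.4 dB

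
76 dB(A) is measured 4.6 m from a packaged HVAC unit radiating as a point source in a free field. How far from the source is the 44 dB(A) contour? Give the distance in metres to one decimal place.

Point-source spreading drops the level by 20·log₁₀(r₂/r₁); inverting, r₂/r₁ = 10^(ΔL/20).
r₂ = 4.6·10^((76−44)/20) = 4.6·10^(32.0/20) = 183.13 m.

183.1 m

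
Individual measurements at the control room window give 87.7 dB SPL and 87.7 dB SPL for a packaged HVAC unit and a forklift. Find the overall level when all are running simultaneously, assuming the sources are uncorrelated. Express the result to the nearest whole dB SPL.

91 dB SPL

Incoherent sources combine by intensity addition: L_total = 10·log₁₀(Σ 10^(L_i/10)).
Σ 10^(L/10) = 10^(87.7/10) + 10^(87.7/10) = 1.178e+09.
L_total = 10·log₁₀(1.178e+09) = 90.71 dB SPL.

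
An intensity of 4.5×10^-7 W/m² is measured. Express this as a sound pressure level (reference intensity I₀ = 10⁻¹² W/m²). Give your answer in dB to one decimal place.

56.5 dB

I/I₀ = 4.5×10^-7/10⁻¹² = 4.5×10^5, and L = 10·log₁₀(I/I₀).
L = 10·(0.6532 + 5) = 56.53 dB.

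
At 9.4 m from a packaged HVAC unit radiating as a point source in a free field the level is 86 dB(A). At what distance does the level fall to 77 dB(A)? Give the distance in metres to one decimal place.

Point-source spreading drops the level by 20·log₁₀(r₂/r₁); inverting, r₂/r₁ = 10^(ΔL/20).
r₂ = 9.4·10^((86−77)/20) = 9.4·10^(9.0/20) = 26.49 m.

26.5 m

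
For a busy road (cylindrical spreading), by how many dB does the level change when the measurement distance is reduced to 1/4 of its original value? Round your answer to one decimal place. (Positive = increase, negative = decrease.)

With cylindrical spreading the level changes by −10·log₁₀(r₂/r₁).
ΔL = −10·log₁₀(0.25) = +6.02 dB.

+6.0 dB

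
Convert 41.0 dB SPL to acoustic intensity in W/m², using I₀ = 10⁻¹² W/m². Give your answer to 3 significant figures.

I/I₀ = 10^(41.0/10) = 1.259e+04, so I = 1.259e+04 × 10⁻¹² W/m².

1.26e-08 W/m²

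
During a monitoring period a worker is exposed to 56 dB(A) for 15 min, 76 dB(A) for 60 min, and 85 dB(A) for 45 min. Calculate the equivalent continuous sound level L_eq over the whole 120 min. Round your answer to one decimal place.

81.4 dB(A)

Weight each interval's intensity by its duration and average over T = 120 min:
Σ tᵢ·10^(Lᵢ/10) = 15·10^(56/10) + 60·10^(76/10) + 45·10^(85/10) = 1.662e+10.
L_eq = 10·log₁₀(1.662e+10/120) = 81.42 dB(A).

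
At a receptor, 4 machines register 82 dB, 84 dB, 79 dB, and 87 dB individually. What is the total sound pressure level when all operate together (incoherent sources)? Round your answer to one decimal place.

For uncorrelated sources the intensities add, so convert each level to linear form, sum, and take 10·log₁₀ of the total.
Σ 10^(L/10) = 10^(82/10) + 10^(84/10) + 10^(79/10) + 10^(87/10) = 9.903e+08.
L_total = 10·log₁₀(9.903e+08) = 89.96 dB.

90.0 dB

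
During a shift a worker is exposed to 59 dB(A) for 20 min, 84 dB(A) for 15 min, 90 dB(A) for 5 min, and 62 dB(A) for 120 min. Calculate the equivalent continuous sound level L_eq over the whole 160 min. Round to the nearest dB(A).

Weight each interval's intensity by its duration and average over T = 160 min:
Σ tᵢ·10^(Lᵢ/10) = 20·10^(59/10) + 15·10^(84/10) + 5·10^(90/10) + 120·10^(62/10) = 8.974e+09.
L_eq = 10·log₁₀(8.974e+09/160) = 77.49 dB(A).

77 dB(A)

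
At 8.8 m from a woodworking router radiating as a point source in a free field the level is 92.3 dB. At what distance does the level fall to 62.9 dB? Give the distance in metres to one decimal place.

259.7 m

For a point source L₁ − L₂ = 20·log₁₀(r₂/r₁), so r₂ = r₁·10^((L₁−L₂)/20).
r₂ = 8.8·10^((92.3−62.9)/20) = 8.8·10^(29.4/20) = 259.71 m.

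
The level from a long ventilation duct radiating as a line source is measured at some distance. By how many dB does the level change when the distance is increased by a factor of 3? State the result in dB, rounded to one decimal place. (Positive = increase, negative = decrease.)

A line source loses 3 dB per doubling of distance; generally ΔL = −10·log₁₀(r₂/r₁).
ΔL = −10·log₁₀(3) = -4.77 dB.

-4.8 dB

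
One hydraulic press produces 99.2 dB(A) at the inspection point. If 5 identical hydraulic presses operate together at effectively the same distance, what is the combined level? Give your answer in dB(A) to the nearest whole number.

106 dB(A)

N identical incoherent sources raise the level by 10·log₁₀ N.
L_total = 99.2 + 10·log₁₀(5) = 99.2 + 6.990 = 106.19 dB(A).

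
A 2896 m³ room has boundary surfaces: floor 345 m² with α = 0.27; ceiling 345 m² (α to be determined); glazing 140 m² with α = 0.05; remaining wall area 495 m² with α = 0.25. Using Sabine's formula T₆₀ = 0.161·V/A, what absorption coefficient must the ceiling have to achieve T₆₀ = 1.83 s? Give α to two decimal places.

A = 0.161·V/T₆₀ = 0.161·2896/1.83 = 254.78 m² sabins.
Absorption from the other surfaces = 345·0.27 + 140·0.05 + 495·0.25 = 223.90 m², so the ceiling must supply 30.88 m² over 345 m².
α = 30.88/345 = 0.090.

0.09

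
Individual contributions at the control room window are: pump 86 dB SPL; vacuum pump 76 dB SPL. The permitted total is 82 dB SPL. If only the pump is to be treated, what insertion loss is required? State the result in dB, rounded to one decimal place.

5.3 dB

The untreated sources together contribute 10^(76/10) = 3.981e+07, i.e. 76.00 dB SPL.
The limit corresponds to 10^(82/10) = 1.585e+08; subtracting the fixed part leaves 1.187e+08 for the pump, i.e. 80.74 dB SPL.
So the pump must be reduced from 86 to 80.74 dB SPL: IL = 5.26 dB.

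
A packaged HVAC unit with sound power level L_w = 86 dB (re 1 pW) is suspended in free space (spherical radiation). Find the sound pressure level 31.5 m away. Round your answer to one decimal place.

Free-field spherical radiation: L_p = L_w − 10·log₁₀(4π·r²), r = 31.5 m.
4π·r² = 1.247e+04 m², 10·log₁₀ of that is 40.958 dB.
L_p = 86 − 40.958 = 45.04 dB.

45.0 dB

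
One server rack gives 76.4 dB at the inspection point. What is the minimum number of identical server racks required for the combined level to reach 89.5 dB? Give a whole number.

21

Need L₁ + 10·log₁₀ N ≥ 89.5, i.e. log₁₀ N ≥ 1.31.
N ≥ 10^(13.1/10) = 20.417, so N = 21.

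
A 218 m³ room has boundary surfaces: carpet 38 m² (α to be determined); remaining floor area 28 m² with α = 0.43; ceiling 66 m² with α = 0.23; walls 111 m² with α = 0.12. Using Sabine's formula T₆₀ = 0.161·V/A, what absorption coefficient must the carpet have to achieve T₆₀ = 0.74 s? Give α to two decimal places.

Required total absorption A = 0.161·218/0.74 = 47.43 m².
Absorption from the other surfaces = 28·0.43 + 66·0.23 + 111·0.12 = 40.54 m², so the carpet must supply 6.89 m² over 38 m².
α = 6.89/38 = 0.181.

0.18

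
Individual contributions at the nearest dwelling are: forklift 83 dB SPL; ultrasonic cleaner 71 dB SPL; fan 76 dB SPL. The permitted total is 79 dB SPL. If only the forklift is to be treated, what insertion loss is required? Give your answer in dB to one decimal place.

Everything except the forklift sums to 10^(71/10) + 10^(76/10) = 5.240e+07 in linear terms, 77.19 dB SPL.
The limit corresponds to 10^(79/10) = 7.943e+07; subtracting the fixed part leaves 2.703e+07 for the forklift, i.e. 74.32 dB SPL.
Required insertion loss = 83 − 74.32 = 8.68 dB.

8.7 dB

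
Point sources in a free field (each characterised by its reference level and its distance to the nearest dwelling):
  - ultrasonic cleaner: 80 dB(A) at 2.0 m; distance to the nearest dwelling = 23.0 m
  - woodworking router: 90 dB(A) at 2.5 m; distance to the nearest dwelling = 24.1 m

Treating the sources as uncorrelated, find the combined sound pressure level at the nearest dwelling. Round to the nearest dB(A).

Propagate each source to the receiver with L = L_ref − 20·log₁₀(r/r_ref), then add intensities.
ultrasonic cleaner: 80 − 20·log₁₀(23.0/2.0) = 80 − 21.21 = 58.79 dB(A).
woodworking router: 90 − 20·log₁₀(24.1/2.5) = 90 − 19.68 = 70.32 dB(A).
Σ 10^(L/10) = 1.152e+07 → L_total = 10·log₁₀(1.152e+07) = 70.61 dB(A).

71 dB(A)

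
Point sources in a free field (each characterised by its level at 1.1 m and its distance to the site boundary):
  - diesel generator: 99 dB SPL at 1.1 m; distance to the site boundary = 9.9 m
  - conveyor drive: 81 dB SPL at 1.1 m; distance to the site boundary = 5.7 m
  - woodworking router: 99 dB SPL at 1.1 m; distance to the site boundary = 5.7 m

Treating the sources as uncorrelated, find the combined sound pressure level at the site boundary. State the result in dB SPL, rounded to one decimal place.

86.0 dB SPL

Apply inverse-square spreading to bring every level to the receiver, then sum 10^(L/10).
diesel generator: 99 − 20·log₁₀(9.9/1.1) = 99 − 19.08 = 79.92 dB SPL.
conveyor drive: 81 − 20·log₁₀(5.7/1.1) = 81 − 14.29 = 66.71 dB SPL.
woodworking router: 99 − 20·log₁₀(5.7/1.1) = 99 − 14.29 = 84.71 dB SPL.
Σ 10^(L/10) = 3.986e+08 → L_total = 10·log₁₀(3.986e+08) = 86.01 dB SPL.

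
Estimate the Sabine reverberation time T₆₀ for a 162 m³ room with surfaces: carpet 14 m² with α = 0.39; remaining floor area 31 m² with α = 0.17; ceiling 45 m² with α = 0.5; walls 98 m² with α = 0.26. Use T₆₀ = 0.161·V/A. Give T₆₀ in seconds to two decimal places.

Total absorption A = 14·0.39 + 31·0.17 + 45·0.5 + 98·0.26 = 58.71 m² sabins.
T₆₀ = 0.161 × 162 / 58.71 = 0.444 s.

0.44 s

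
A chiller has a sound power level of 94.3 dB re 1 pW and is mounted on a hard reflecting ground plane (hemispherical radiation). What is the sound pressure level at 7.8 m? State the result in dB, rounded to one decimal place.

68.5 dB

L_p = L_w − 10·log₁₀(2π·r²) with r = 7.8 m.
2π·r² = 382.3 m², 10·log₁₀ of that is 25.824 dB.
L_p = 94.3 − 25.824 = 68.48 dB.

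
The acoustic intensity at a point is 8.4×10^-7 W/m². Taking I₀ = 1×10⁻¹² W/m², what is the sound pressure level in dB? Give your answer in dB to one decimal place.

59.2 dB

L = 10·log₁₀(I/I₀) = 10·log₁₀(8.4×10^-7/10⁻¹²) = 10·log₁₀(8.4×10^5).
L = 10·(0.9243 + 5) = 59.24 dB.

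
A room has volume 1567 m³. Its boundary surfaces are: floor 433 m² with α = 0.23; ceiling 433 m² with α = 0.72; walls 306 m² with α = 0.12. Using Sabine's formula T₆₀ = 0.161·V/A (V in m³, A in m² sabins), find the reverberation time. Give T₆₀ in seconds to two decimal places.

Summing Sᵢαᵢ: 433·0.23 + 433·0.72 + 306·0.12 = 448.07 m².
T₆₀ = 0.161 × 1567 / 448.07 = 0.563 s.

0.56 s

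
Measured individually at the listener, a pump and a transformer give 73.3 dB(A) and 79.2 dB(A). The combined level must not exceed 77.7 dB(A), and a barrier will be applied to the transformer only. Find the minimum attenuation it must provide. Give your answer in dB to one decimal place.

3.5 dB

Everything except the transformer sums to 10^(73.3/10) = 2.138e+07 in linear terms, 73.30 dB(A).
The limit corresponds to 10^(77.7/10) = 5.888e+07; subtracting the fixed part leaves 3.750e+07 for the transformer, i.e. 75.74 dB(A).
Required insertion loss = 79.2 − 75.74 = 3.46 dB.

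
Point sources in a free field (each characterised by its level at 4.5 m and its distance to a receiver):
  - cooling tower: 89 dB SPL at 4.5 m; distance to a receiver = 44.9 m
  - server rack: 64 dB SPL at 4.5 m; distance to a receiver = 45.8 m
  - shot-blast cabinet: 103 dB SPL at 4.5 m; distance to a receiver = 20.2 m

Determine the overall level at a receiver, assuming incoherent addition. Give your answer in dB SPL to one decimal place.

Apply inverse-square spreading to bring every level to the receiver, then sum 10^(L/10).
cooling tower: 89 − 20·log₁₀(44.9/4.5) = 89 − 19.98 = 69.02 dB SPL.
server rack: 64 − 20·log₁₀(45.8/4.5) = 64 − 20.15 = 43.85 dB SPL.
shot-blast cabinet: 103 − 20·log₁₀(20.2/4.5) = 103 − 13.04 = 89.96 dB SPL.
Σ 10^(L/10) = 9.982e+08 → L_total = 10·log₁₀(9.982e+08) = 89.99 dB SPL.

90.0 dB SPL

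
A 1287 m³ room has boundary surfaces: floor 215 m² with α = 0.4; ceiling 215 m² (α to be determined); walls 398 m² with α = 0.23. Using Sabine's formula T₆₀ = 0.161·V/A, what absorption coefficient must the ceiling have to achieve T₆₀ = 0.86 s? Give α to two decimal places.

Required total absorption A = 0.161·1287/0.86 = 240.94 m².
Absorption from the other surfaces = 215·0.4 + 398·0.23 = 177.54 m², so the ceiling must supply 63.40 m² over 215 m².
α = 63.40/215 = 0.295.

0.29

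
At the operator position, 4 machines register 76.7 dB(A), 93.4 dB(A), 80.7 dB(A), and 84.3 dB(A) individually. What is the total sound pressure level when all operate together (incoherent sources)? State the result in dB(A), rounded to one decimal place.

For uncorrelated sources the intensities add, so convert each level to linear form, sum, and take 10·log₁₀ of the total.
Σ 10^(L/10) = 10^(76.7/10) + 10^(93.4/10) + 10^(80.7/10) + 10^(84.3/10) = 2.621e+09.
L_total = 10·log₁₀(2.621e+09) = 94.18 dB(A).

94.2 dB(A)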